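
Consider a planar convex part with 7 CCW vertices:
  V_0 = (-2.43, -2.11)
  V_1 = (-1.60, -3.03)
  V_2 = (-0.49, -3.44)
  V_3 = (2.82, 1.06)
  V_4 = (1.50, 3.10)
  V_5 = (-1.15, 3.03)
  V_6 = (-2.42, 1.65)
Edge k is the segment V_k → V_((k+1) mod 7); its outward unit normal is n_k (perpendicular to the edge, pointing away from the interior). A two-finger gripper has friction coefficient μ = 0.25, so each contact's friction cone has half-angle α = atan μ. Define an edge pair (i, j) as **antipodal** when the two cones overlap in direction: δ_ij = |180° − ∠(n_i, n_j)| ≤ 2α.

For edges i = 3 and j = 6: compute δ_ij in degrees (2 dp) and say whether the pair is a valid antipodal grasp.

δ = 33.06°, invalid

α = atan 0.25 = 14.04°;  2α = 28.07°
edge 3: e_3 = (-1.32, +2.04);  n_3 = (+0.8396, +0.5433)
edge 6: e_6 = (-0.01, -3.76);  n_6 = (-1.0000, +0.0027)
∠(n_3, n_6) = 146.94°
δ = |180° − 146.94°| = 33.06°
33.06° > 2α = 28.07°  →  invalid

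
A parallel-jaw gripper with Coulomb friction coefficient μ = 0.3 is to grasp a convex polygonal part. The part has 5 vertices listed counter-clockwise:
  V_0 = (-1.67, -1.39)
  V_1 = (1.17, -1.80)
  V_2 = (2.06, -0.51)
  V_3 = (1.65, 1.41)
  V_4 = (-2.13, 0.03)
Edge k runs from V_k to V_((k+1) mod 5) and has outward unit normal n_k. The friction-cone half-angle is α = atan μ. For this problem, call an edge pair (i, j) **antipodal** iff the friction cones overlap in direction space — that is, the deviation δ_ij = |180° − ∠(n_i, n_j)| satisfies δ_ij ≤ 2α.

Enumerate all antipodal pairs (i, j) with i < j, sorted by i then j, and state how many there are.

α = atan 0.3 = 16.70°;  2α = 33.40°
n_0 = (-0.1429, -0.9897)
n_1 = (+0.8231, -0.5679)
n_2 = (+0.9780, +0.2088)
n_3 = (-0.3429, +0.9394)
n_4 = (-0.9513, -0.3082)
  (0,1): δ = 116.39°  ·
  (0,2): δ = 69.73°  ·
  (0,3): δ = 28.27°  ✓
  (0,4): δ = 116.16°  ·
  (1,2): δ = 133.34°  ·
  (1,3): δ = 35.34°  ·
  (1,4): δ = 52.55°  ·
  (2,3): δ = 82.00°  ·
  (2,4): δ = 5.90°  ✓
  (3,4): δ = 92.11°  ·
antipodal pairs: 2

count = 2; pairs: (0,3), (2,4)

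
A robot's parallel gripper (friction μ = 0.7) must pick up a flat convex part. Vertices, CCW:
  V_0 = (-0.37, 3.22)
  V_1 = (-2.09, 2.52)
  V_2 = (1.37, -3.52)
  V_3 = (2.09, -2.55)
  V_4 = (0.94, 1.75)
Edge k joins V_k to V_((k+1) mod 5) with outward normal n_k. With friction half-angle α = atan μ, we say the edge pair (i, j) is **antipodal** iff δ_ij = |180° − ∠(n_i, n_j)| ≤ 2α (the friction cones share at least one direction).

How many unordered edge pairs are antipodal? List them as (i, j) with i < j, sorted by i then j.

α = atan 0.7 = 34.99°;  2α = 69.98°
n_0 = (-0.3770, +0.9262)
n_1 = (-0.8677, -0.4971)
n_2 = (+0.8030, -0.5960)
n_3 = (+0.9660, +0.2584)
n_4 = (+0.7466, +0.6653)
  (0,1): δ = 82.34°  ·
  (0,2): δ = 31.27°  ✓
  (0,3): δ = 82.83°  ·
  (0,4): δ = 109.56°  ·
  (1,2): δ = 66.39°  ✓
  (1,3): δ = 14.83°  ✓
  (1,4): δ = 11.90°  ✓
  (2,3): δ = 128.44°  ·
  (2,4): δ = 101.71°  ·
  (3,4): δ = 153.27°  ·
antipodal pairs: 4

count = 4; pairs: (0,2), (1,2), (1,3), (1,4)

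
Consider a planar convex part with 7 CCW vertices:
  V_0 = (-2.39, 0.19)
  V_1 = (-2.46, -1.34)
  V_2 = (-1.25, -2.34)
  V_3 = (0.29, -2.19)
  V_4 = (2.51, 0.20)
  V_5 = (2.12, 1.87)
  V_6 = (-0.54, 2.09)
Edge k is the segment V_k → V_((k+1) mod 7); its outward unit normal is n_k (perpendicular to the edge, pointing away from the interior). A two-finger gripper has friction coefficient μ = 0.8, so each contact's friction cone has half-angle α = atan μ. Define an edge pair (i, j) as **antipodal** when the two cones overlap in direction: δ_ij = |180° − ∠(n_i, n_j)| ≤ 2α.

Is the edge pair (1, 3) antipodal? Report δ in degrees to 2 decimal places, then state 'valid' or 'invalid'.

δ = 93.32°, invalid

α = atan 0.8 = 38.66°;  2α = 77.32°
edge 1: e_1 = (+1.21, -1.00);  n_1 = (-0.6370, -0.7708)
edge 3: e_3 = (+2.22, +2.39);  n_3 = (+0.7327, -0.6806)
∠(n_1, n_3) = 86.68°
δ = |180° − 86.68°| = 93.32°
93.32° > 2α = 77.32°  →  invalid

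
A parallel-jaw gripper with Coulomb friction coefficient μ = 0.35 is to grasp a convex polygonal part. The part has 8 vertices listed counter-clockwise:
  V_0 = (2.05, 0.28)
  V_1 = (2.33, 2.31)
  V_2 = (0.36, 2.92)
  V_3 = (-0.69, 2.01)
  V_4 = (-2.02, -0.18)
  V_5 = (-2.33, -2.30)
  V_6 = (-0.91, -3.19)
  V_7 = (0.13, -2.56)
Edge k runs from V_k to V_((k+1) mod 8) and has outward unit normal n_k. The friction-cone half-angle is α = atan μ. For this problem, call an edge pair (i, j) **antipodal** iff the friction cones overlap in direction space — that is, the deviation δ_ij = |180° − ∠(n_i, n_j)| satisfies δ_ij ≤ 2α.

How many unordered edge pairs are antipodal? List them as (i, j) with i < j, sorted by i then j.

α = atan 0.35 = 19.29°;  2α = 38.58°
n_0 = (+0.9906, -0.1366)
n_1 = (+0.2958, +0.9553)
n_2 = (-0.6549, +0.7557)
n_3 = (-0.8547, +0.5191)
n_4 = (-0.9895, +0.1447)
n_5 = (-0.5311, -0.8473)
n_6 = (+0.5181, -0.8553)
n_7 = (+0.8284, -0.5601)
  (0,1): δ = 99.35°  ·
  (0,2): δ = 41.23°  ·
  (0,3): δ = 23.42°  ✓
  (0,4): δ = 0.47°  ✓
  (0,5): δ = 65.78°  ·
  (0,6): δ = 129.06°  ·
  (0,7): δ = 153.79°  ·
  (1,2): δ = 121.88°  ·
  (1,3): δ = 104.07°  ·
  (1,4): δ = 81.11°  ·
  (1,5): δ = 14.87°  ✓
  (1,6): δ = 48.41°  ·
  (1,7): δ = 73.14°  ·
  (2,3): δ = 162.18°  ·
  (2,4): δ = 139.23°  ·
  (2,5): δ = 72.99°  ·
  (2,6): δ = 9.71°  ✓
  (2,7): δ = 15.02°  ✓
  (3,4): δ = 157.05°  ·
  (3,5): δ = 90.81°  ·
  (3,6): δ = 27.52°  ✓
  (3,7): δ = 2.79°  ✓
  (4,5): δ = 113.76°  ·
  (4,6): δ = 50.47°  ·
  (4,7): δ = 25.74°  ✓
  (5,6): δ = 116.72°  ·
  (5,7): δ = 91.98°  ·
  (6,7): δ = 155.27°  ·
antipodal pairs: 8

count = 8; pairs: (0,3), (0,4), (1,5), (2,6), (2,7), (3,6), (3,7), (4,7)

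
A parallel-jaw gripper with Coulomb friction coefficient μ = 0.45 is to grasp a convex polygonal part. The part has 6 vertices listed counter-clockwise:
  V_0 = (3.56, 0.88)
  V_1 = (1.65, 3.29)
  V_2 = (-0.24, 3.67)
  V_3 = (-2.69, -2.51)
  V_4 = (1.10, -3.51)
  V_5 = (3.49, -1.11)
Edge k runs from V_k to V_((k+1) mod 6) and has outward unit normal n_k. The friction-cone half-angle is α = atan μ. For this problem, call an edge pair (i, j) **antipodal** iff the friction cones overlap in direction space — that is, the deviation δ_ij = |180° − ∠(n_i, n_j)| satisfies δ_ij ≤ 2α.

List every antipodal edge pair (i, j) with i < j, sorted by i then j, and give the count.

count = 4; pairs: (0,3), (1,3), (2,4), (2,5)

α = atan 0.45 = 24.23°;  2α = 48.46°
n_0 = (+0.7837, +0.6211)
n_1 = (+0.1971, +0.9804)
n_2 = (-0.9296, +0.3685)
n_3 = (-0.2551, -0.9669)
n_4 = (+0.7086, -0.7056)
n_5 = (+0.9994, -0.0352)
  (0,1): δ = 139.77°  ·
  (0,2): δ = 60.02°  ·
  (0,3): δ = 36.82°  ✓
  (0,4): δ = 96.72°  ·
  (0,5): δ = 139.59°  ·
  (1,2): δ = 100.26°  ·
  (1,3): δ = 3.41°  ✓
  (1,4): δ = 56.49°  ·
  (1,5): δ = 99.35°  ·
  (2,3): δ = 83.16°  ·
  (2,4): δ = 23.26°  ✓
  (2,5): δ = 19.61°  ✓
  (3,4): δ = 120.10°  ·
  (3,5): δ = 77.23°  ·
  (4,5): δ = 137.13°  ·
antipodal pairs: 4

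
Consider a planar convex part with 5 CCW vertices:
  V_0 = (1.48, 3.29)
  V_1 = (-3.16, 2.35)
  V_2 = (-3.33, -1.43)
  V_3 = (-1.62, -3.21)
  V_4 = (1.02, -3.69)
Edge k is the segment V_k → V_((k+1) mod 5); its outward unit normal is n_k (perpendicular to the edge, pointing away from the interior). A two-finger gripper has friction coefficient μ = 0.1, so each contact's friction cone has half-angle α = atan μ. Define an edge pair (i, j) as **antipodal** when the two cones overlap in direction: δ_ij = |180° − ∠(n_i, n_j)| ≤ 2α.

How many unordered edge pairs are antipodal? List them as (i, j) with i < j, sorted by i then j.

α = atan 0.1 = 5.71°;  2α = 11.42°
n_0 = (-0.1986, +0.9801)
n_1 = (-0.9990, +0.0449)
n_2 = (-0.7211, -0.6928)
n_3 = (-0.1789, -0.9839)
n_4 = (+0.9978, -0.0658)
  (0,1): δ = 104.03°  ·
  (0,2): δ = 57.60°  ·
  (0,3): δ = 21.76°  ·
  (0,4): δ = 74.78°  ·
  (1,2): δ = 133.57°  ·
  (1,3): δ = 97.73°  ·
  (1,4): δ = 1.20°  ✓
  (2,3): δ = 144.16°  ·
  (2,4): δ = 47.62°  ·
  (3,4): δ = 83.47°  ·
antipodal pairs: 1

count = 1; pairs: (1,4)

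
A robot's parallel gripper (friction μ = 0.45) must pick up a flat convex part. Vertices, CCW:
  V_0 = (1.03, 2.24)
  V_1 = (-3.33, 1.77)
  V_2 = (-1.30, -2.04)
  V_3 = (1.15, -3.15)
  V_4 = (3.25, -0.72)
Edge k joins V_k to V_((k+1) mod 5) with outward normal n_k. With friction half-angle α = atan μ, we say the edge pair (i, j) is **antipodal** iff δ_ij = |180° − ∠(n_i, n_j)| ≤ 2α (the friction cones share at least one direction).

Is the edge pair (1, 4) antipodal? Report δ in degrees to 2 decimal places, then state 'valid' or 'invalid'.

δ = 8.82°, valid

α = atan 0.45 = 24.23°;  2α = 48.46°
edge 1: e_1 = (+2.03, -3.81);  n_1 = (-0.8825, -0.4702)
edge 4: e_4 = (-2.22, +2.96);  n_4 = (+0.8000, +0.6000)
∠(n_1, n_4) = 171.18°
δ = |180° − 171.18°| = 8.82°
8.82° ≤ 2α = 48.46°  →  valid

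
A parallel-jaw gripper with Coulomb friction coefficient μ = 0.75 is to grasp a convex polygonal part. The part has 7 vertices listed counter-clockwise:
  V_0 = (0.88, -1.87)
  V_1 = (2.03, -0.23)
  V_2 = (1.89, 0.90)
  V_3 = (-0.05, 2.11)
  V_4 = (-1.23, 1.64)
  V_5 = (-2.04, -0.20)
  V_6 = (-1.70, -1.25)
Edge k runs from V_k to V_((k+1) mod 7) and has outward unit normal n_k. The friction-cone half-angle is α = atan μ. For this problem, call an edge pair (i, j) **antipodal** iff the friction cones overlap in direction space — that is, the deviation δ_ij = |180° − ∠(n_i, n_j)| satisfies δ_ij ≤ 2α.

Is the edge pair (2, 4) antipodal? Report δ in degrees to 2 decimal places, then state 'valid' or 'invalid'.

δ = 81.81°, invalid

α = atan 0.75 = 36.87°;  2α = 73.74°
edge 2: e_2 = (-1.94, +1.21);  n_2 = (+0.5292, +0.8485)
edge 4: e_4 = (-0.81, -1.84);  n_4 = (-0.9152, +0.4029)
∠(n_2, n_4) = 98.19°
δ = |180° − 98.19°| = 81.81°
81.81° > 2α = 73.74°  →  invalid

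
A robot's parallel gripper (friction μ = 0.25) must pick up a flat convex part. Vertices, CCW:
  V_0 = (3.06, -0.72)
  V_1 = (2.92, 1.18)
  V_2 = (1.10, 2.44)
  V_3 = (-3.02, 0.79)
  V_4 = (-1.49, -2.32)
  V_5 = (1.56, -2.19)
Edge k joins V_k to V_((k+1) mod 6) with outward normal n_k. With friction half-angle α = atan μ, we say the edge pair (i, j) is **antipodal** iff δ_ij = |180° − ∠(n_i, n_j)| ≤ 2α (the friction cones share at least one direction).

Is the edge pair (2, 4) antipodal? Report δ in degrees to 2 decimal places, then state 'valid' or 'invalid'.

α = atan 0.25 = 14.04°;  2α = 28.07°
edge 2: e_2 = (-4.12, -1.65);  n_2 = (-0.3718, +0.9283)
edge 4: e_4 = (+3.05, +0.13);  n_4 = (+0.0426, -0.9991)
∠(n_2, n_4) = 160.62°
δ = |180° − 160.62°| = 19.38°
19.38° ≤ 2α = 28.07°  →  valid

δ = 19.38°, valid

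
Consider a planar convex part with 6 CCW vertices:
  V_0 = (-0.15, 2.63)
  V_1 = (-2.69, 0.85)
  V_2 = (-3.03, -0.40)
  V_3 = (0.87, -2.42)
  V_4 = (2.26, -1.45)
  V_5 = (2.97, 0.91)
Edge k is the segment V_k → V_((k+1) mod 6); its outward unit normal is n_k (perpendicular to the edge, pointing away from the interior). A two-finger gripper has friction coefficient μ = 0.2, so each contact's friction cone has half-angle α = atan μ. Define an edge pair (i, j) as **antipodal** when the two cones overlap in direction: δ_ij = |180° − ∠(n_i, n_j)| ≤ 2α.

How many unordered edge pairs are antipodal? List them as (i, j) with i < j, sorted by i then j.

count = 3; pairs: (0,3), (1,4), (2,5)

α = atan 0.2 = 11.31°;  2α = 22.62°
n_0 = (-0.5739, +0.8189)
n_1 = (-0.9649, +0.2625)
n_2 = (-0.4599, -0.8880)
n_3 = (+0.5723, -0.8201)
n_4 = (+0.9576, -0.2881)
n_5 = (+0.4828, +0.8757)
  (0,1): δ = 140.24°  ·
  (0,2): δ = 62.40°  ·
  (0,3): δ = 0.11°  ✓
  (0,4): δ = 38.23°  ·
  (0,5): δ = 116.11°  ·
  (1,2): δ = 102.17°  ·
  (1,3): δ = 39.87°  ·
  (1,4): δ = 1.53°  ✓
  (1,5): δ = 76.35°  ·
  (2,3): δ = 117.71°  ·
  (2,4): δ = 79.36°  ·
  (2,5): δ = 1.49°  ✓
  (3,4): δ = 141.65°  ·
  (3,5): δ = 63.78°  ·
  (4,5): δ = 102.12°  ·
antipodal pairs: 3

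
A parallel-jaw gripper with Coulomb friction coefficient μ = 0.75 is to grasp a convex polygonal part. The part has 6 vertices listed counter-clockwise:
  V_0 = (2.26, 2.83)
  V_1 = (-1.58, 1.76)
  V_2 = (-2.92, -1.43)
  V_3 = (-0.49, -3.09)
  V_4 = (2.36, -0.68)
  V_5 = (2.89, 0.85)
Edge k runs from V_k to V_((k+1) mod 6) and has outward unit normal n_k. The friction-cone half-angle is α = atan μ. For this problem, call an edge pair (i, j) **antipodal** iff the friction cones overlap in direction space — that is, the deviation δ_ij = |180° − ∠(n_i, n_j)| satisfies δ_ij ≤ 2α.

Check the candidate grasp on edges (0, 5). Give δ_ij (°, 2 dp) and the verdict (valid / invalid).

α = atan 0.75 = 36.87°;  2α = 73.74°
edge 0: e_0 = (-3.84, -1.07);  n_0 = (-0.2684, +0.9633)
edge 5: e_5 = (-0.63, +1.98);  n_5 = (+0.9529, +0.3032)
∠(n_0, n_5) = 87.92°
δ = |180° − 87.92°| = 92.08°
92.08° > 2α = 73.74°  →  invalid

δ = 92.08°, invalid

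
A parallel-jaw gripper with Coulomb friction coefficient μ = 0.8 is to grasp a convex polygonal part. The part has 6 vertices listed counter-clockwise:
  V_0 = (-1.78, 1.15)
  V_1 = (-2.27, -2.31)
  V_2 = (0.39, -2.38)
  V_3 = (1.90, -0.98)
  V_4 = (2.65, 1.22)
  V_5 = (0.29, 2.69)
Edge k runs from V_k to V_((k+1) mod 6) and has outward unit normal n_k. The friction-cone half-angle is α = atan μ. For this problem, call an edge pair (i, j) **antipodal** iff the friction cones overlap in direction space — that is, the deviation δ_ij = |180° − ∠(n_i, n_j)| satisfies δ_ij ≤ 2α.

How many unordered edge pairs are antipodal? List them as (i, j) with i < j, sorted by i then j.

count = 8; pairs: (0,2), (0,3), (0,4), (1,4), (1,5), (2,4), (2,5), (3,5)

α = atan 0.8 = 38.66°;  2α = 77.32°
n_0 = (-0.9901, +0.1402)
n_1 = (-0.0263, -0.9997)
n_2 = (+0.6799, -0.7333)
n_3 = (+0.9465, -0.3227)
n_4 = (+0.5287, +0.8488)
n_5 = (-0.5969, +0.8023)
  (0,1): δ = 83.45°  ·
  (0,2): δ = 39.10°  ✓
  (0,3): δ = 10.76°  ✓
  (0,4): δ = 66.14°  ✓
  (0,5): δ = 134.71°  ·
  (1,2): δ = 135.66°  ·
  (1,3): δ = 107.32°  ·
  (1,4): δ = 30.41°  ✓
  (1,5): δ = 38.16°  ✓
  (2,3): δ = 151.66°  ·
  (2,4): δ = 74.75°  ✓
  (2,5): δ = 6.19°  ✓
  (3,4): δ = 103.09°  ·
  (3,5): δ = 34.53°  ✓
  (4,5): δ = 111.43°  ·
antipodal pairs: 8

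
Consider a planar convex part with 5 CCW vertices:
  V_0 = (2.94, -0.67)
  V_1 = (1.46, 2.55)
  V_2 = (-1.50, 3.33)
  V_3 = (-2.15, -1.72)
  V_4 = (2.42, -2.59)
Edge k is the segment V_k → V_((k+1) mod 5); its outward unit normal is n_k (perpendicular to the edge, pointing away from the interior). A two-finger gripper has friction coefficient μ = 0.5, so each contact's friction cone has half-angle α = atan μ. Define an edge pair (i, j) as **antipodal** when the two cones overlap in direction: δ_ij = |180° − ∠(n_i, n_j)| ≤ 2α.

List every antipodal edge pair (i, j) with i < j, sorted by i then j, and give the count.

count = 3; pairs: (0,2), (1,3), (2,4)

α = atan 0.5 = 26.57°;  2α = 53.13°
n_0 = (+0.9086, +0.4176)
n_1 = (+0.2548, +0.9670)
n_2 = (-0.9918, +0.1277)
n_3 = (-0.1870, -0.9824)
n_4 = (+0.9652, -0.2614)
  (0,1): δ = 129.45°  ·
  (0,2): δ = 32.02°  ✓
  (0,3): δ = 54.54°  ·
  (0,4): δ = 140.16°  ·
  (1,2): δ = 82.57°  ·
  (1,3): δ = 3.98°  ✓
  (1,4): δ = 89.61°  ·
  (2,3): δ = 93.44°  ·
  (2,4): δ = 7.82°  ✓
  (3,4): δ = 94.38°  ·
antipodal pairs: 3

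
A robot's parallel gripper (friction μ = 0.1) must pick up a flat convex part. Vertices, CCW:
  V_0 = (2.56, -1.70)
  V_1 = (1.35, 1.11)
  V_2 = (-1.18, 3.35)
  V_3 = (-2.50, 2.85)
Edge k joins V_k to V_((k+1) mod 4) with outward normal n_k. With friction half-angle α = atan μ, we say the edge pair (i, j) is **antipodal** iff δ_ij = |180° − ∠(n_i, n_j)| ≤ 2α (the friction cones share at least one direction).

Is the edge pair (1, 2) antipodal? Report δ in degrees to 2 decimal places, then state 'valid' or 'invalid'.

α = atan 0.1 = 5.71°;  2α = 11.42°
edge 1: e_1 = (-2.53, +2.24);  n_1 = (+0.6629, +0.7487)
edge 2: e_2 = (-1.32, -0.50);  n_2 = (-0.3542, +0.9352)
∠(n_1, n_2) = 62.27°
δ = |180° − 62.27°| = 117.73°
117.73° > 2α = 11.42°  →  invalid

δ = 117.73°, invalid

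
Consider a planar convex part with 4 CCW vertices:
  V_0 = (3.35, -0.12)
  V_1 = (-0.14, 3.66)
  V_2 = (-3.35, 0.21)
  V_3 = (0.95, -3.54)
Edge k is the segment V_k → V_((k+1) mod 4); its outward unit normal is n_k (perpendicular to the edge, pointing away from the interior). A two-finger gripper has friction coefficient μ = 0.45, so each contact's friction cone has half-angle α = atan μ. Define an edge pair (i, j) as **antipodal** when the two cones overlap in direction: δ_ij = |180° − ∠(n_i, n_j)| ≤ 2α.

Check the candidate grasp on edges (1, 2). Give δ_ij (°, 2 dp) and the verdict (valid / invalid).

α = atan 0.45 = 24.23°;  2α = 48.46°
edge 1: e_1 = (-3.21, -3.45);  n_1 = (-0.7321, +0.6812)
edge 2: e_2 = (+4.30, -3.75);  n_2 = (-0.6573, -0.7537)
∠(n_1, n_2) = 91.84°
δ = |180° − 91.84°| = 88.16°
88.16° > 2α = 48.46°  →  invalid

δ = 88.16°, invalid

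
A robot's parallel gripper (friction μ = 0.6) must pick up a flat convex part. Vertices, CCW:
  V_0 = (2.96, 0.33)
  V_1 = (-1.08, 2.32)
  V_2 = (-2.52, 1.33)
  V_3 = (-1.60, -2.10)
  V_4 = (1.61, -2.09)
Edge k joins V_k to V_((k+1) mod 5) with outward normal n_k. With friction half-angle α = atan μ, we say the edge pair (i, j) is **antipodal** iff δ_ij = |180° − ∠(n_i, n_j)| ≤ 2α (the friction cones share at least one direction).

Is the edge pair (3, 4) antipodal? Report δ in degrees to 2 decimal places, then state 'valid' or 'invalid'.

δ = 119.33°, invalid

α = atan 0.6 = 30.96°;  2α = 61.93°
edge 3: e_3 = (+3.21, +0.01);  n_3 = (+0.0031, -1.0000)
edge 4: e_4 = (+1.35, +2.42);  n_4 = (+0.8733, -0.4872)
∠(n_3, n_4) = 60.67°
δ = |180° − 60.67°| = 119.33°
119.33° > 2α = 61.93°  →  invalid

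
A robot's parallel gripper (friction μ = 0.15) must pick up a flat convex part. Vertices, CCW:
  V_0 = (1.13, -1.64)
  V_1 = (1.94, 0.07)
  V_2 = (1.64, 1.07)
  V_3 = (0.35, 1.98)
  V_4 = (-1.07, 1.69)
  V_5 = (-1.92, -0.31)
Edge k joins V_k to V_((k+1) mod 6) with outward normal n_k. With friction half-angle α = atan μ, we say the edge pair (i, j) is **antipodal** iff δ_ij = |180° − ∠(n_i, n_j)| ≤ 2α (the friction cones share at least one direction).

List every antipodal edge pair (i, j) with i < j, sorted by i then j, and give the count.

α = atan 0.15 = 8.53°;  2α = 17.06°
n_0 = (+0.9037, -0.4281)
n_1 = (+0.9578, +0.2873)
n_2 = (+0.5764, +0.8171)
n_3 = (-0.2001, +0.9798)
n_4 = (-0.9203, +0.3911)
n_5 = (-0.3997, -0.9166)
  (0,1): δ = 137.95°  ·
  (0,2): δ = 99.85°  ·
  (0,3): δ = 53.11°  ·
  (0,4): δ = 2.32°  ✓
  (0,5): δ = 91.79°  ·
  (1,2): δ = 141.90°  ·
  (1,3): δ = 95.16°  ·
  (1,4): δ = 39.72°  ·
  (1,5): δ = 49.74°  ·
  (2,3): δ = 133.26°  ·
  (2,4): δ = 77.83°  ·
  (2,5): δ = 11.64°  ✓
  (3,4): δ = 124.57°  ·
  (3,5): δ = 35.10°  ·
  (4,5): δ = 90.53°  ·
antipodal pairs: 2

count = 2; pairs: (0,4), (2,5)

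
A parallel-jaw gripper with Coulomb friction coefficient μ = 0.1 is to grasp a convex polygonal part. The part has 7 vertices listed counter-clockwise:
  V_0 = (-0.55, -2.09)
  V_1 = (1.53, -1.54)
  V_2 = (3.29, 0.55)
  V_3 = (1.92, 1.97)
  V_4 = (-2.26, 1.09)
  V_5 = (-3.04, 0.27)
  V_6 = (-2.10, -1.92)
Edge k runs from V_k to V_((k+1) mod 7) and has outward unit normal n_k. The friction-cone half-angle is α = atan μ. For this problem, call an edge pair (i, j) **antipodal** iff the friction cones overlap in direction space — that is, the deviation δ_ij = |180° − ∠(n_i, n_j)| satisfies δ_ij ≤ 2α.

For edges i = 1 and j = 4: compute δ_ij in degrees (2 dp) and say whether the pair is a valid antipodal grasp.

α = atan 0.1 = 5.71°;  2α = 11.42°
edge 1: e_1 = (+1.76, +2.09);  n_1 = (+0.7649, -0.6441)
edge 4: e_4 = (-0.78, -0.82);  n_4 = (-0.7246, +0.6892)
∠(n_1, n_4) = 176.53°
δ = |180° − 176.53°| = 3.47°
3.47° ≤ 2α = 11.42°  →  valid

δ = 3.47°, valid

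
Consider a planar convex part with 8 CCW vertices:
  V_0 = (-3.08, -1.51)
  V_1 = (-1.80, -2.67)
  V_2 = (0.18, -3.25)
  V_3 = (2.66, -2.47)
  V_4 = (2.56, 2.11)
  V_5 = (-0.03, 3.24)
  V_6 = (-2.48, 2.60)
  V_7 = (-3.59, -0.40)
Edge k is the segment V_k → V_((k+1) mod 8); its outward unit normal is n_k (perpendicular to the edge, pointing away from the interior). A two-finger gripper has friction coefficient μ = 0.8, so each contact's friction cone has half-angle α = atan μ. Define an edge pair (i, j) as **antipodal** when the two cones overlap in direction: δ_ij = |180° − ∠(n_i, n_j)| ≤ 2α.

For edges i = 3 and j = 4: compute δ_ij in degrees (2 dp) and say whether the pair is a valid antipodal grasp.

δ = 114.82°, invalid

α = atan 0.8 = 38.66°;  2α = 77.32°
edge 3: e_3 = (-0.10, +4.58);  n_3 = (+0.9998, +0.0218)
edge 4: e_4 = (-2.59, +1.13);  n_4 = (+0.3999, +0.9166)
∠(n_3, n_4) = 65.18°
δ = |180° − 65.18°| = 114.82°
114.82° > 2α = 77.32°  →  invalid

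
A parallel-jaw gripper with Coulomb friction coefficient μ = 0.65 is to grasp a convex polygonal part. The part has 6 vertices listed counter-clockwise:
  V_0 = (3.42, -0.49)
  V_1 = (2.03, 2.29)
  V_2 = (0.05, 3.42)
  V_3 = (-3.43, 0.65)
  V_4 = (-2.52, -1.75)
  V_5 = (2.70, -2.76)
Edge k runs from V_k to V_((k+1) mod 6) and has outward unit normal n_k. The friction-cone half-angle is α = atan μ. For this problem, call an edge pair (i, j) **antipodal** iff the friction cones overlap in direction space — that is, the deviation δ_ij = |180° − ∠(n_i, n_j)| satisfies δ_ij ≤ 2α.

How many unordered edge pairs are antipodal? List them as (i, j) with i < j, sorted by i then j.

count = 7; pairs: (0,3), (0,4), (1,3), (1,4), (2,4), (2,5), (3,5)

α = atan 0.65 = 33.02°;  2α = 66.05°
n_0 = (+0.8944, +0.4472)
n_1 = (+0.4957, +0.8685)
n_2 = (-0.6228, +0.7824)
n_3 = (-0.9350, -0.3545)
n_4 = (-0.1900, -0.9818)
n_5 = (+0.9532, -0.3023)
  (0,1): δ = 146.28°  ·
  (0,2): δ = 78.05°  ·
  (0,3): δ = 5.80°  ✓
  (0,4): δ = 52.48°  ✓
  (0,5): δ = 135.84°  ·
  (1,2): δ = 111.77°  ·
  (1,3): δ = 39.52°  ✓
  (1,4): δ = 18.76°  ✓
  (1,5): δ = 102.12°  ·
  (2,3): δ = 107.75°  ·
  (2,4): δ = 49.47°  ✓
  (2,5): δ = 33.88°  ✓
  (3,4): δ = 121.72°  ·
  (3,5): δ = 38.36°  ✓
  (4,5): δ = 96.65°  ·
antipodal pairs: 7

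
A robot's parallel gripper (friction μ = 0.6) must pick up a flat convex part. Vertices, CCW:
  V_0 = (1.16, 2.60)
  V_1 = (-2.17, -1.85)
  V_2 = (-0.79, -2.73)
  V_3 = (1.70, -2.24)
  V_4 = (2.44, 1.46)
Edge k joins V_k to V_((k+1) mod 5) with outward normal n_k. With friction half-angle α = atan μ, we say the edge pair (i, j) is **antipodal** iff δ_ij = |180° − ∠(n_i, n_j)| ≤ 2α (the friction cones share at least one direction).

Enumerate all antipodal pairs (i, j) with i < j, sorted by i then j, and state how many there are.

count = 4; pairs: (0,2), (0,3), (1,4), (2,4)

α = atan 0.6 = 30.96°;  2α = 61.93°
n_0 = (-0.8006, +0.5991)
n_1 = (-0.5377, -0.8432)
n_2 = (+0.1931, -0.9812)
n_3 = (+0.9806, -0.1961)
n_4 = (+0.6651, +0.7468)
  (0,1): δ = 85.72°  ·
  (0,2): δ = 42.06°  ✓
  (0,3): δ = 25.50°  ✓
  (0,4): δ = 85.12°  ·
  (1,2): δ = 136.34°  ·
  (1,3): δ = 68.79°  ·
  (1,4): δ = 9.16°  ✓
  (2,3): δ = 112.44°  ·
  (2,4): δ = 52.82°  ✓
  (3,4): δ = 120.38°  ·
antipodal pairs: 4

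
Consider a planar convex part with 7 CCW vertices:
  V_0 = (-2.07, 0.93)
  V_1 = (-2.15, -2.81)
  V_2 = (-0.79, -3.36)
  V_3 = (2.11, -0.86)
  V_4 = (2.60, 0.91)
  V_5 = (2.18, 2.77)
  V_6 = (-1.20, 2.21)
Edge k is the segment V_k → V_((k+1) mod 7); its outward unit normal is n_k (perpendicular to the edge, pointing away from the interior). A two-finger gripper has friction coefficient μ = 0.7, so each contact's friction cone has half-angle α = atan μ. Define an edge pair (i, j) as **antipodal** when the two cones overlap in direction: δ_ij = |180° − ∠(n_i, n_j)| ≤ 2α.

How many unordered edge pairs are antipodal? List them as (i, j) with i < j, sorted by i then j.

count = 10; pairs: (0,2), (0,3), (0,4), (1,4), (1,5), (2,5), (2,6), (3,5), (3,6), (4,6)

α = atan 0.7 = 34.99°;  2α = 69.98°
n_0 = (-0.9998, +0.0214)
n_1 = (-0.3749, -0.9271)
n_2 = (+0.6529, -0.7574)
n_3 = (+0.9638, -0.2668)
n_4 = (+0.9754, +0.2203)
n_5 = (-0.1635, +0.9866)
n_6 = (-0.8270, +0.5621)
  (0,1): δ = 110.79°  ·
  (0,2): δ = 48.01°  ✓
  (0,3): δ = 14.25°  ✓
  (0,4): δ = 13.95°  ✓
  (0,5): δ = 100.63°  ·
  (0,6): δ = 147.02°  ·
  (1,2): δ = 117.22°  ·
  (1,3): δ = 83.46°  ·
  (1,4): δ = 55.26°  ✓
  (1,5): δ = 31.43°  ✓
  (1,6): δ = 77.82°  ·
  (2,3): δ = 146.24°  ·
  (2,4): δ = 118.04°  ·
  (2,5): δ = 31.36°  ✓
  (2,6): δ = 15.03°  ✓
  (3,4): δ = 151.80°  ·
  (3,5): δ = 65.12°  ✓
  (3,6): δ = 18.73°  ✓
  (4,5): δ = 93.32°  ·
  (4,6): δ = 46.93°  ✓
  (5,6): δ = 133.61°  ·
antipodal pairs: 10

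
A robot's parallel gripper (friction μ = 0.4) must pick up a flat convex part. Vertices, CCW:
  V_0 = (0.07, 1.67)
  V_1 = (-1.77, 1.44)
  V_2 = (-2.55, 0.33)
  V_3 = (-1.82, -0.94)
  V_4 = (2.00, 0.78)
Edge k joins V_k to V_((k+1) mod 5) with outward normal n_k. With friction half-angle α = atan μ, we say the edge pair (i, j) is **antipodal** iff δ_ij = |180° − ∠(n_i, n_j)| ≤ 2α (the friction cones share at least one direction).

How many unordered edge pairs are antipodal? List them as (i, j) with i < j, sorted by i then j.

α = atan 0.4 = 21.80°;  2α = 43.60°
n_0 = (-0.1240, +0.9923)
n_1 = (-0.8182, +0.5749)
n_2 = (-0.8670, -0.4983)
n_3 = (+0.4106, -0.9118)
n_4 = (+0.4188, +0.9081)
  (0,1): δ = 132.22°  ·
  (0,2): δ = 67.23°  ·
  (0,3): δ = 17.12°  ✓
  (0,4): δ = 148.12°  ·
  (1,2): δ = 115.01°  ·
  (1,3): δ = 30.66°  ✓
  (1,4): δ = 100.34°  ·
  (2,3): δ = 95.65°  ·
  (2,4): δ = 35.35°  ✓
  (3,4): δ = 49.00°  ·
antipodal pairs: 3

count = 3; pairs: (0,3), (1,3), (2,4)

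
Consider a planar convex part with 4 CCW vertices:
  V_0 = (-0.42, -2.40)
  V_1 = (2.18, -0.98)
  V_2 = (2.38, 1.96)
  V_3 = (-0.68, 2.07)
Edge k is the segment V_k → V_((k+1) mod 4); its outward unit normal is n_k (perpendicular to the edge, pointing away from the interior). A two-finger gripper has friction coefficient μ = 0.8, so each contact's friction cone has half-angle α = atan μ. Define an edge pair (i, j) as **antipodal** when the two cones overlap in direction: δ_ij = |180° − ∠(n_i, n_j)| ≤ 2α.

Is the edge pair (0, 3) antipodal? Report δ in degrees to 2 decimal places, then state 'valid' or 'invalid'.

δ = 64.69°, valid

α = atan 0.8 = 38.66°;  2α = 77.32°
edge 0: e_0 = (+2.60, +1.42);  n_0 = (+0.4793, -0.8776)
edge 3: e_3 = (+0.26, -4.47);  n_3 = (-0.9983, -0.0581)
∠(n_0, n_3) = 115.31°
δ = |180° − 115.31°| = 64.69°
64.69° ≤ 2α = 77.32°  →  valid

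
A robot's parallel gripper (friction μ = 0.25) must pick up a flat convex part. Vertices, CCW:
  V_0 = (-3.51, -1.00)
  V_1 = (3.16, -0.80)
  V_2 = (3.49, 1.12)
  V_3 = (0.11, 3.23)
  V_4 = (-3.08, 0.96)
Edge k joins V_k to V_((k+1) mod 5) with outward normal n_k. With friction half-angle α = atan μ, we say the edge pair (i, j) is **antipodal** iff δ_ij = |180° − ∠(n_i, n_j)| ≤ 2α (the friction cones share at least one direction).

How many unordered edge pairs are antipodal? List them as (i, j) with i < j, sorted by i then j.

count = 1; pairs: (1,4)

α = atan 0.25 = 14.04°;  2α = 28.07°
n_0 = (+0.0300, -0.9996)
n_1 = (+0.9855, -0.1694)
n_2 = (+0.5295, +0.8483)
n_3 = (-0.5798, +0.8148)
n_4 = (-0.9768, +0.2143)
  (0,1): δ = 101.47°  ·
  (0,2): δ = 33.69°  ·
  (0,3): δ = 33.72°  ·
  (0,4): δ = 75.91°  ·
  (1,2): δ = 112.22°  ·
  (1,3): δ = 44.81°  ·
  (1,4): δ = 2.62°  ✓
  (2,3): δ = 112.59°  ·
  (2,4): δ = 70.40°  ·
  (3,4): δ = 137.81°  ·
antipodal pairs: 1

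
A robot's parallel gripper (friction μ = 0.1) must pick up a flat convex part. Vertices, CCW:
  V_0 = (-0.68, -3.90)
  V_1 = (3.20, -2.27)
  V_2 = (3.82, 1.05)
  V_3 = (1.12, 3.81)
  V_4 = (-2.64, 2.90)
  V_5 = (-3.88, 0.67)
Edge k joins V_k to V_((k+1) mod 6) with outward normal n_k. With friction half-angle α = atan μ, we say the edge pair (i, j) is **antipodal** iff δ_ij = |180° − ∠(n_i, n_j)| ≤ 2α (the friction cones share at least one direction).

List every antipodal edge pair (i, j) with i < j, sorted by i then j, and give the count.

α = atan 0.1 = 5.71°;  2α = 11.42°
n_0 = (+0.3873, -0.9219)
n_1 = (+0.9830, -0.1836)
n_2 = (+0.7148, +0.6993)
n_3 = (-0.2352, +0.9719)
n_4 = (-0.8740, +0.4860)
n_5 = (-0.8191, -0.5736)
  (0,1): δ = 123.37°  ·
  (0,2): δ = 68.42°  ·
  (0,3): δ = 9.18°  ✓
  (0,4): δ = 38.14°  ·
  (0,5): δ = 102.21°  ·
  (1,2): δ = 125.05°  ·
  (1,3): δ = 65.82°  ·
  (1,4): δ = 18.50°  ·
  (1,5): δ = 45.58°  ·
  (2,3): δ = 120.77°  ·
  (2,4): δ = 73.45°  ·
  (2,5): δ = 9.37°  ✓
  (3,4): δ = 132.68°  ·
  (3,5): δ = 68.60°  ·
  (4,5): δ = 115.92°  ·
antipodal pairs: 2

count = 2; pairs: (0,3), (2,5)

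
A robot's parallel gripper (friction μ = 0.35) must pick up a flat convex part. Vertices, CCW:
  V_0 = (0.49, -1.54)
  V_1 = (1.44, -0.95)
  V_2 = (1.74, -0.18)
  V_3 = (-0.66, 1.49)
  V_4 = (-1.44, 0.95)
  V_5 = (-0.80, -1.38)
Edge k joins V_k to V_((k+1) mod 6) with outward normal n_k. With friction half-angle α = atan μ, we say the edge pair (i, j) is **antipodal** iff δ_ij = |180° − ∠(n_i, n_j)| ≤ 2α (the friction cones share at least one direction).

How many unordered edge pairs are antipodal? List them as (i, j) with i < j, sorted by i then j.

α = atan 0.35 = 19.29°;  2α = 38.58°
n_0 = (+0.5276, -0.8495)
n_1 = (+0.9318, -0.3630)
n_2 = (+0.5712, +0.8208)
n_3 = (-0.5692, +0.8222)
n_4 = (-0.9643, -0.2649)
n_5 = (-0.1231, -0.9924)
  (0,1): δ = 143.13°  ·
  (0,2): δ = 66.67°  ·
  (0,3): δ = 2.85°  ✓
  (0,4): δ = 73.52°  ·
  (0,5): δ = 141.09°  ·
  (1,2): δ = 103.55°  ·
  (1,3): δ = 34.02°  ✓
  (1,4): δ = 36.65°  ✓
  (1,5): δ = 104.22°  ·
  (2,3): δ = 110.47°  ·
  (2,4): δ = 39.81°  ·
  (2,5): δ = 27.76°  ✓
  (3,4): δ = 109.34°  ·
  (3,5): δ = 41.77°  ·
  (4,5): δ = 112.43°  ·
antipodal pairs: 4

count = 4; pairs: (0,3), (1,3), (1,4), (2,5)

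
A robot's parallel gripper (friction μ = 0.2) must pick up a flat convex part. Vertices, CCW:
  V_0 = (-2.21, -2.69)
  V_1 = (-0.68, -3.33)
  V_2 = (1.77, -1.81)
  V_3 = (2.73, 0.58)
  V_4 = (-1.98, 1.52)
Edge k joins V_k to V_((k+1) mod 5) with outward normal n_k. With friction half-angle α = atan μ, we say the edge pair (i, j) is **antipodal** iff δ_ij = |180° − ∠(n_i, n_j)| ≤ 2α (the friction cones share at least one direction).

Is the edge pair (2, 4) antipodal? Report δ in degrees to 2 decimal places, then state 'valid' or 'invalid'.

δ = 18.76°, valid

α = atan 0.2 = 11.31°;  2α = 22.62°
edge 2: e_2 = (+0.96, +2.39);  n_2 = (+0.9279, -0.3727)
edge 4: e_4 = (-0.23, -4.21);  n_4 = (-0.9985, +0.0546)
∠(n_2, n_4) = 161.24°
δ = |180° − 161.24°| = 18.76°
18.76° ≤ 2α = 22.62°  →  valid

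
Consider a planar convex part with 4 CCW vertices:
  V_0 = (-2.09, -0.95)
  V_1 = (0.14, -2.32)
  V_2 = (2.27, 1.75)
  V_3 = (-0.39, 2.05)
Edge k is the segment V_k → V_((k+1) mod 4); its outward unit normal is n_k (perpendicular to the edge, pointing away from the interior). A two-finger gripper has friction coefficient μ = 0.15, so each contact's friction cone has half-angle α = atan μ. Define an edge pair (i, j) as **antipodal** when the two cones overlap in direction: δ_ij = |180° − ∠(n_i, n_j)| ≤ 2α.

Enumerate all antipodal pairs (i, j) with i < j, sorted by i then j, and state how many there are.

count = 1; pairs: (1,3)

α = atan 0.15 = 8.53°;  2α = 17.06°
n_0 = (-0.5235, -0.8521)
n_1 = (+0.8860, -0.4637)
n_2 = (+0.1121, +0.9937)
n_3 = (-0.8700, +0.4930)
  (0,1): δ = 86.06°  ·
  (0,2): δ = 25.13°  ·
  (0,3): δ = 92.03°  ·
  (1,2): δ = 68.81°  ·
  (1,3): δ = 1.91°  ✓
  (2,3): δ = 113.10°  ·
antipodal pairs: 1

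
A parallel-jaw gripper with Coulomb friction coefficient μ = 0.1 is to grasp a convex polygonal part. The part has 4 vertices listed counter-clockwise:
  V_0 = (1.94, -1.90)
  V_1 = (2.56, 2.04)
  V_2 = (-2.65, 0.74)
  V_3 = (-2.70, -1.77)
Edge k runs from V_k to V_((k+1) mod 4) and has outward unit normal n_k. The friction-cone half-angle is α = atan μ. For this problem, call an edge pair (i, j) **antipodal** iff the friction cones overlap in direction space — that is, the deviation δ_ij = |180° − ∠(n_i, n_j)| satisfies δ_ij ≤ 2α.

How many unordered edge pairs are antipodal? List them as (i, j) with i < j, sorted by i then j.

α = atan 0.1 = 5.71°;  2α = 11.42°
n_0 = (+0.9878, -0.1554)
n_1 = (-0.2421, +0.9703)
n_2 = (-0.9998, +0.0199)
n_3 = (-0.0280, -0.9996)
  (0,1): δ = 67.05°  ·
  (0,2): δ = 7.80°  ✓
  (0,3): δ = 97.34°  ·
  (1,2): δ = 105.15°  ·
  (1,3): δ = 15.62°  ·
  (2,3): δ = 90.46°  ·
antipodal pairs: 1

count = 1; pairs: (0,2)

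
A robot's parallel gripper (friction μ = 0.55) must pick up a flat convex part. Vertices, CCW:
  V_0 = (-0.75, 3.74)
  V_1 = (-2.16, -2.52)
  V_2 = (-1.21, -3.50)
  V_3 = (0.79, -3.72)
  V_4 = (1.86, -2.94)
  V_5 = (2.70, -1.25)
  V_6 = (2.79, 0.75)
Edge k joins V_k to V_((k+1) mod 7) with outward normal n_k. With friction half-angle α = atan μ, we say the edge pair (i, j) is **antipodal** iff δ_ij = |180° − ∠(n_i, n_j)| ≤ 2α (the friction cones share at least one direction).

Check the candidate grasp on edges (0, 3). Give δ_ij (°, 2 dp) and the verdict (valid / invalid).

α = atan 0.55 = 28.81°;  2α = 57.62°
edge 0: e_0 = (-1.41, -6.26);  n_0 = (-0.9756, +0.2197)
edge 3: e_3 = (+1.07, +0.78);  n_3 = (+0.5891, -0.8081)
∠(n_0, n_3) = 138.78°
δ = |180° − 138.78°| = 41.22°
41.22° ≤ 2α = 57.62°  →  valid

δ = 41.22°, valid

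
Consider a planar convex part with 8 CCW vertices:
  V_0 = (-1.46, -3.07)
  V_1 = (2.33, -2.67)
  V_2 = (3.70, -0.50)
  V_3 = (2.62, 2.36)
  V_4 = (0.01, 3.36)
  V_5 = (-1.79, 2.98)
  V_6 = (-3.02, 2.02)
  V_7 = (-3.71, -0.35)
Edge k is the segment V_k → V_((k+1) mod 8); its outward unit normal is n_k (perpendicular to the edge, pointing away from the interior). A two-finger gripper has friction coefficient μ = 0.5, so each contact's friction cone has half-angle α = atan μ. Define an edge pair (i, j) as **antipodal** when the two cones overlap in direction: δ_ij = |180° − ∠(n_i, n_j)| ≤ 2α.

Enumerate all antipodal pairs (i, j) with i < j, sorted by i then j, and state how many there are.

count = 9; pairs: (0,3), (0,4), (0,5), (1,4), (1,5), (1,6), (2,6), (2,7), (3,7)

α = atan 0.5 = 26.57°;  2α = 53.13°
n_0 = (+0.1050, -0.9945)
n_1 = (+0.8456, -0.5338)
n_2 = (+0.9355, +0.3533)
n_3 = (+0.3578, +0.9338)
n_4 = (-0.2066, +0.9784)
n_5 = (-0.6153, +0.7883)
n_6 = (-0.9601, +0.2795)
n_7 = (-0.7705, -0.6374)
  (0,1): δ = 128.29°  ·
  (0,2): δ = 75.34°  ·
  (0,3): δ = 26.99°  ✓
  (0,4): δ = 5.90°  ✓
  (0,5): δ = 31.95°  ✓
  (0,6): δ = 67.74°  ·
  (0,7): δ = 123.57°  ·
  (1,2): δ = 127.05°  ·
  (1,3): δ = 78.70°  ·
  (1,4): δ = 45.81°  ✓
  (1,5): δ = 19.76°  ✓
  (1,6): δ = 16.03°  ✓
  (1,7): δ = 71.86°  ·
  (2,3): δ = 131.65°  ·
  (2,4): δ = 98.77°  ·
  (2,5): δ = 72.72°  ·
  (2,6): δ = 36.92°  ✓
  (2,7): δ = 18.91°  ✓
  (3,4): δ = 147.12°  ·
  (3,5): δ = 121.06°  ·
  (3,6): δ = 85.27°  ·
  (3,7): δ = 29.44°  ✓
  (4,5): δ = 153.95°  ·
  (4,6): δ = 118.15°  ·
  (4,7): δ = 62.32°  ·
  (5,6): δ = 144.20°  ·
  (5,7): δ = 88.37°  ·
  (6,7): δ = 124.17°  ·
antipodal pairs: 9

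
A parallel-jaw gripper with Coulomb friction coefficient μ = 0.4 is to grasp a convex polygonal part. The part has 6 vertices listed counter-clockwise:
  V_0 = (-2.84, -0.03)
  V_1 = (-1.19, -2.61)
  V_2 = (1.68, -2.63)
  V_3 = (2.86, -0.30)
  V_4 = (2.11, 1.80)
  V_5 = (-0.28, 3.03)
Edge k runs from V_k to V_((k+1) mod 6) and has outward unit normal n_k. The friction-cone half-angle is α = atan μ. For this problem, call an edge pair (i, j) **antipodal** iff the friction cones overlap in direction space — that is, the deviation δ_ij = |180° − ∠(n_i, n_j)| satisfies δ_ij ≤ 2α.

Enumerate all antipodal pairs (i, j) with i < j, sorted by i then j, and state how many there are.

α = atan 0.4 = 21.80°;  2α = 43.60°
n_0 = (-0.8424, -0.5388)
n_1 = (-0.0070, -1.0000)
n_2 = (+0.8921, -0.4518)
n_3 = (+0.9417, +0.3363)
n_4 = (+0.4576, +0.8892)
n_5 = (-0.7670, +0.6417)
  (0,1): δ = 123.00°  ·
  (0,2): δ = 59.46°  ·
  (0,3): δ = 12.95°  ✓
  (0,4): δ = 30.17°  ✓
  (0,5): δ = 107.48°  ·
  (1,2): δ = 116.46°  ·
  (1,3): δ = 69.95°  ·
  (1,4): δ = 26.83°  ✓
  (1,5): δ = 50.48°  ·
  (2,3): δ = 133.49°  ·
  (2,4): δ = 90.37°  ·
  (2,5): δ = 13.06°  ✓
  (3,4): δ = 136.89°  ·
  (3,5): δ = 59.57°  ·
  (4,5): δ = 102.68°  ·
antipodal pairs: 4

count = 4; pairs: (0,3), (0,4), (1,4), (2,5)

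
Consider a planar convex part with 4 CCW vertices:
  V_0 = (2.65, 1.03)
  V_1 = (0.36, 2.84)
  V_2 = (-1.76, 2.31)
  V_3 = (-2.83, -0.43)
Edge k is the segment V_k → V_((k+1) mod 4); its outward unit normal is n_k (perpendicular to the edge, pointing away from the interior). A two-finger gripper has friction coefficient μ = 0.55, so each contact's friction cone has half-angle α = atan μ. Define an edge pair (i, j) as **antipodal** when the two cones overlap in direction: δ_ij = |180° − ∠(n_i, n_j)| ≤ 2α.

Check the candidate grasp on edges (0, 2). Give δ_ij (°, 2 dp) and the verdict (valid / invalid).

α = atan 0.55 = 28.81°;  2α = 57.62°
edge 0: e_0 = (-2.29, +1.81);  n_0 = (+0.6201, +0.7845)
edge 2: e_2 = (-1.07, -2.74);  n_2 = (-0.9315, +0.3638)
∠(n_0, n_2) = 106.99°
δ = |180° − 106.99°| = 73.01°
73.01° > 2α = 57.62°  →  invalid

δ = 73.01°, invalid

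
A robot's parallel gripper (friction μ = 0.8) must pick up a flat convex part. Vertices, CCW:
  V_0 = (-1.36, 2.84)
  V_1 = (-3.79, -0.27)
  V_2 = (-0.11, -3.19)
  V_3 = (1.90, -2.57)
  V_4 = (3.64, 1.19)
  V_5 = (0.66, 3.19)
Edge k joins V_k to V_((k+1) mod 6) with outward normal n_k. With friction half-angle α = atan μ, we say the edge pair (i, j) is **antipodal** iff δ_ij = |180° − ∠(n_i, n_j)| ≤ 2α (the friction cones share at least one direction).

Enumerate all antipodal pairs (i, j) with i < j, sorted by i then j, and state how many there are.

count = 8; pairs: (0,2), (0,3), (1,3), (1,4), (1,5), (2,4), (2,5), (3,5)

α = atan 0.8 = 38.66°;  2α = 77.32°
n_0 = (-0.7880, +0.6157)
n_1 = (-0.6216, -0.7834)
n_2 = (+0.2948, -0.9556)
n_3 = (+0.9075, -0.4200)
n_4 = (+0.5573, +0.8303)
n_5 = (-0.1707, +0.9853)
  (0,1): δ = 90.43°  ·
  (0,2): δ = 34.85°  ✓
  (0,3): δ = 13.17°  ✓
  (0,4): δ = 94.14°  ·
  (0,5): δ = 137.83°  ·
  (1,2): δ = 124.43°  ·
  (1,3): δ = 76.40°  ✓
  (1,4): δ = 4.56°  ✓
  (1,5): δ = 48.26°  ✓
  (2,3): δ = 131.98°  ·
  (2,4): δ = 51.01°  ✓
  (2,5): δ = 7.31°  ✓
  (3,4): δ = 99.03°  ·
  (3,5): δ = 55.34°  ✓
  (4,5): δ = 136.30°  ·
antipodal pairs: 8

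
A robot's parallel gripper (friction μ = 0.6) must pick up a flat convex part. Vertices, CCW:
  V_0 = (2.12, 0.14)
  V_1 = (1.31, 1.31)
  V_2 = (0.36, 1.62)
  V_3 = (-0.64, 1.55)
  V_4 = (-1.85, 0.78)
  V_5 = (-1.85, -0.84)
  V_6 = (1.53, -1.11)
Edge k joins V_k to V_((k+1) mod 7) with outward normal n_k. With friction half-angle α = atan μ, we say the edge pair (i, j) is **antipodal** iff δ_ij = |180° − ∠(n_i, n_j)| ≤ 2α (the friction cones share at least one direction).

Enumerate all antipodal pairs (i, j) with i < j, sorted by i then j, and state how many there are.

count = 8; pairs: (0,4), (0,5), (1,5), (2,5), (2,6), (3,5), (3,6), (4,6)

α = atan 0.6 = 30.96°;  2α = 61.93°
n_0 = (+0.8222, +0.5692)
n_1 = (+0.3102, +0.9507)
n_2 = (-0.0698, +0.9976)
n_3 = (-0.5369, +0.8437)
n_4 = (-1.0000, -0.0000)
n_5 = (-0.0796, -0.9968)
n_6 = (+0.9043, -0.4268)
  (0,1): δ = 142.77°  ·
  (0,2): δ = 120.69°  ·
  (0,3): δ = 92.22°  ·
  (0,4): δ = 34.70°  ✓
  (0,5): δ = 50.74°  ✓
  (0,6): δ = 120.04°  ·
  (1,2): δ = 157.92°  ·
  (1,3): δ = 129.46°  ·
  (1,4): δ = 71.93°  ·
  (1,5): δ = 13.51°  ✓
  (1,6): δ = 82.81°  ·
  (2,3): δ = 151.53°  ·
  (2,4): δ = 94.00°  ·
  (2,5): δ = 8.57°  ✓
  (2,6): δ = 60.73°  ✓
  (3,4): δ = 122.47°  ·
  (3,5): δ = 37.04°  ✓
  (3,6): δ = 32.26°  ✓
  (4,5): δ = 94.57°  ·
  (4,6): δ = 25.27°  ✓
  (5,6): δ = 110.70°  ·
antipodal pairs: 8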